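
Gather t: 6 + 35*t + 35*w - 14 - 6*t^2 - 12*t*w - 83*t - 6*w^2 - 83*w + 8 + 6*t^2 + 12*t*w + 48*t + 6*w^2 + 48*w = 0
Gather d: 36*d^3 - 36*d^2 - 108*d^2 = 36*d^3 - 144*d^2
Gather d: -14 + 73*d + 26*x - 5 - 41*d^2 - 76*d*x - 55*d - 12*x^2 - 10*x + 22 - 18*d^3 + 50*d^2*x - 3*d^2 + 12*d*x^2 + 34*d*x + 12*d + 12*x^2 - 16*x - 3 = -18*d^3 + d^2*(50*x - 44) + d*(12*x^2 - 42*x + 30)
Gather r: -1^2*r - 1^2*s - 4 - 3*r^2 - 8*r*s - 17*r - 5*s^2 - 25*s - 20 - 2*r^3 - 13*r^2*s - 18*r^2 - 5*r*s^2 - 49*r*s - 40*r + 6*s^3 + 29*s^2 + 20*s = -2*r^3 + r^2*(-13*s - 21) + r*(-5*s^2 - 57*s - 58) + 6*s^3 + 24*s^2 - 6*s - 24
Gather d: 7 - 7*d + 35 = 42 - 7*d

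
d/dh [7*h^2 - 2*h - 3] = 14*h - 2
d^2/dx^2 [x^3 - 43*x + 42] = 6*x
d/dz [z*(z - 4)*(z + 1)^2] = 4*z^3 - 6*z^2 - 14*z - 4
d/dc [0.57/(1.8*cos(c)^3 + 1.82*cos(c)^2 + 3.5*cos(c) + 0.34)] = (3.078*cos(c)^2 + 2.0748*cos(c) + 1.995)*sin(c)/(1.8*cos(c)^3 + 1.82*cos(c)^2 + 3.5*cos(c) + 0.34)^2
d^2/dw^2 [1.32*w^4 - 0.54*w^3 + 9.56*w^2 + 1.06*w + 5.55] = 15.84*w^2 - 3.24*w + 19.12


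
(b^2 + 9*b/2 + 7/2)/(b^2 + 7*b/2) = (b + 1)/b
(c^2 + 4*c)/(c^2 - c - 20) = c/(c - 5)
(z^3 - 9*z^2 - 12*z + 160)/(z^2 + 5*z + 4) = (z^2 - 13*z + 40)/(z + 1)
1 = 1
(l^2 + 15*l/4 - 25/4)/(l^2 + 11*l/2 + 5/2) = (4*l - 5)/(2*(2*l + 1))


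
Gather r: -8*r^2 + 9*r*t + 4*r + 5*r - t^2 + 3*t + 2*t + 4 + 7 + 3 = -8*r^2 + r*(9*t + 9) - t^2 + 5*t + 14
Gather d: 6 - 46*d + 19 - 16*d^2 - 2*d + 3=-16*d^2 - 48*d + 28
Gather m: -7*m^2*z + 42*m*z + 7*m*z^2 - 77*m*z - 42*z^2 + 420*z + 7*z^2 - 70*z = -7*m^2*z + m*(7*z^2 - 35*z) - 35*z^2 + 350*z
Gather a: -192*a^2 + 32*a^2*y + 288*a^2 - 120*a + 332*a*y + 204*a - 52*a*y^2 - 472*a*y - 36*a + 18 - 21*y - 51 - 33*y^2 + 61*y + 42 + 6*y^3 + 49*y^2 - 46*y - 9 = a^2*(32*y + 96) + a*(-52*y^2 - 140*y + 48) + 6*y^3 + 16*y^2 - 6*y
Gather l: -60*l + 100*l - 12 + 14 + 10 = 40*l + 12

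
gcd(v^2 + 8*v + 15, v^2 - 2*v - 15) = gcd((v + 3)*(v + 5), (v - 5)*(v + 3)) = v + 3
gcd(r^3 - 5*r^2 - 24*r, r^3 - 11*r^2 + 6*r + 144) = r^2 - 5*r - 24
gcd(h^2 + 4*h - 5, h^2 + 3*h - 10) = h + 5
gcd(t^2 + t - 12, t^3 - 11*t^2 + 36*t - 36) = t - 3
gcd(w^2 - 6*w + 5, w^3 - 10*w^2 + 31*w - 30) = w - 5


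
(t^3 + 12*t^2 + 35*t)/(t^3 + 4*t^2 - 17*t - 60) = t*(t + 7)/(t^2 - t - 12)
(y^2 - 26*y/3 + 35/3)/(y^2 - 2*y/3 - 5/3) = (y - 7)/(y + 1)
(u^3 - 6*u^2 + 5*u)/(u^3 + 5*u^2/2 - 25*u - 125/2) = 2*u*(u - 1)/(2*u^2 + 15*u + 25)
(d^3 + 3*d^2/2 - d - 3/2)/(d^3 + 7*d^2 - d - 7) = (d + 3/2)/(d + 7)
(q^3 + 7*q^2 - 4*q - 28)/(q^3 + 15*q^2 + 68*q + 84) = (q - 2)/(q + 6)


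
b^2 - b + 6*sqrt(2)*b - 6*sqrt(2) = (b - 1)*(b + 6*sqrt(2))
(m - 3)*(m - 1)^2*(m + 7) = m^4 + 2*m^3 - 28*m^2 + 46*m - 21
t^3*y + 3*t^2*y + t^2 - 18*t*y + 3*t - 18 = (t - 3)*(t + 6)*(t*y + 1)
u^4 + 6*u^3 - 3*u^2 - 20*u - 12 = (u - 2)*(u + 1)^2*(u + 6)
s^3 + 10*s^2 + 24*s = s*(s + 4)*(s + 6)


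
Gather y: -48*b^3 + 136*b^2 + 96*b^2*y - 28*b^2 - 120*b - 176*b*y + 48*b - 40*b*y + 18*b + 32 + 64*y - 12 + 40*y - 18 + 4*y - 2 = -48*b^3 + 108*b^2 - 54*b + y*(96*b^2 - 216*b + 108)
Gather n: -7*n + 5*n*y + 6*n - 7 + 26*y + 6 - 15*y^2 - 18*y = n*(5*y - 1) - 15*y^2 + 8*y - 1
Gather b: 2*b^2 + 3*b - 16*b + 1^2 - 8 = 2*b^2 - 13*b - 7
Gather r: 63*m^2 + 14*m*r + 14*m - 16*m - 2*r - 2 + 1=63*m^2 - 2*m + r*(14*m - 2) - 1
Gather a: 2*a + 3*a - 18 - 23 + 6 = 5*a - 35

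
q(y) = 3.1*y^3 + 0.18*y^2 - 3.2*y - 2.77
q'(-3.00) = 79.42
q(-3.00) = -75.25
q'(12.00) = 1340.32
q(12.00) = 5341.55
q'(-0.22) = -2.83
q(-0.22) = -2.09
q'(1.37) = 14.75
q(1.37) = 1.16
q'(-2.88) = 72.90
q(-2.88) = -66.11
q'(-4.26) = 164.04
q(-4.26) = -225.53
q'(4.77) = 210.12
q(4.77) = 322.51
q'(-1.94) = 31.10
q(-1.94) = -18.52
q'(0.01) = -3.20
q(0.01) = -2.80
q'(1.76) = 26.24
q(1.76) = 9.06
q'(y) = 9.3*y^2 + 0.36*y - 3.2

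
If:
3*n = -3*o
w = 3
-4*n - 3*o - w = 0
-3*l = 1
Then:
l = -1/3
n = -3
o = 3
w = 3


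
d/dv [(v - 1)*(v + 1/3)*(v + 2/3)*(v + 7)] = 4*v^3 + 21*v^2 - 14*v/9 - 17/3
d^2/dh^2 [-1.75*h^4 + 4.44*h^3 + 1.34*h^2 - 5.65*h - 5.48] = -21.0*h^2 + 26.64*h + 2.68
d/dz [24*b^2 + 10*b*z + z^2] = 10*b + 2*z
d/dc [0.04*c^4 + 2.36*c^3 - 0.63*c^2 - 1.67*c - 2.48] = 0.16*c^3 + 7.08*c^2 - 1.26*c - 1.67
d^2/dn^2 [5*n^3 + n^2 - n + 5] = 30*n + 2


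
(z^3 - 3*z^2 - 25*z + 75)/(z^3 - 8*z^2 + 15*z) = (z + 5)/z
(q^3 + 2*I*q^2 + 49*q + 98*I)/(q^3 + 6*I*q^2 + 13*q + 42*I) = (q - 7*I)/(q - 3*I)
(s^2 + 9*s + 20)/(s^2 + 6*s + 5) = (s + 4)/(s + 1)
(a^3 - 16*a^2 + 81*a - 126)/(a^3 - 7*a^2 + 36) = (a - 7)/(a + 2)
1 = 1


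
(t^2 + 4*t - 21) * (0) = 0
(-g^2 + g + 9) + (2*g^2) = g^2 + g + 9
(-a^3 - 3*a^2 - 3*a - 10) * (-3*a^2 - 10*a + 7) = 3*a^5 + 19*a^4 + 32*a^3 + 39*a^2 + 79*a - 70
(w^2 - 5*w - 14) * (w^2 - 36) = w^4 - 5*w^3 - 50*w^2 + 180*w + 504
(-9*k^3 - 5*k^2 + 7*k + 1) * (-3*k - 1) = 27*k^4 + 24*k^3 - 16*k^2 - 10*k - 1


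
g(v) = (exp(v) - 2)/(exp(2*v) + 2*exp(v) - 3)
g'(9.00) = 0.00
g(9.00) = 0.00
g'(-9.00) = 0.00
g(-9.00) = 0.67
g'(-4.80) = 0.00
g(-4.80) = 0.67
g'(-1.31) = 0.09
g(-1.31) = 0.72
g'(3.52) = -0.02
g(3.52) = 0.03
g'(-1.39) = 0.08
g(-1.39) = 0.72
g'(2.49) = -0.04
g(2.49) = 0.06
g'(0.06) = 69.34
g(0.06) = -3.74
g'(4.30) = -0.01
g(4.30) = 0.01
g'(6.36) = -0.00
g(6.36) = 0.00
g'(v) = (exp(v) - 2)*(-2*exp(2*v) - 2*exp(v))/(exp(2*v) + 2*exp(v) - 3)^2 + exp(v)/(exp(2*v) + 2*exp(v) - 3) = (-2*(exp(v) - 2)*(exp(v) + 1) + exp(2*v) + 2*exp(v) - 3)*exp(v)/(exp(2*v) + 2*exp(v) - 3)^2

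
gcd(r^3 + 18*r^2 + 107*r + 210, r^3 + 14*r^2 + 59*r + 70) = r^2 + 12*r + 35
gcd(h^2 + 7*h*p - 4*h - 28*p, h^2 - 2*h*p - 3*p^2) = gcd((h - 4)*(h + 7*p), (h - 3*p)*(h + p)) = 1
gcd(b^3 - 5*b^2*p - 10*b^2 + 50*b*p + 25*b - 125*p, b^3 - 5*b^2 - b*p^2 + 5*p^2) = b - 5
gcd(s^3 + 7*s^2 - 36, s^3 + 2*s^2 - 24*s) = s + 6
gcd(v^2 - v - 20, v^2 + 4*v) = v + 4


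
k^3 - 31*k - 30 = (k - 6)*(k + 1)*(k + 5)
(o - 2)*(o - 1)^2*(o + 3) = o^4 - o^3 - 7*o^2 + 13*o - 6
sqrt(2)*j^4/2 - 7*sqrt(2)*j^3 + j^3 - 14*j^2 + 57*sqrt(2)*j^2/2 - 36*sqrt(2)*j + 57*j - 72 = (j - 8)*(j - 3)^2*(sqrt(2)*j/2 + 1)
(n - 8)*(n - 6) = n^2 - 14*n + 48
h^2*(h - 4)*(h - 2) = h^4 - 6*h^3 + 8*h^2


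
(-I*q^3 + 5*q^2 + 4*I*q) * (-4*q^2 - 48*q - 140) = 4*I*q^5 - 20*q^4 + 48*I*q^4 - 240*q^3 + 124*I*q^3 - 700*q^2 - 192*I*q^2 - 560*I*q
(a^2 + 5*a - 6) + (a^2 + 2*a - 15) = 2*a^2 + 7*a - 21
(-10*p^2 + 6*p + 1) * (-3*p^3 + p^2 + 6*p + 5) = 30*p^5 - 28*p^4 - 57*p^3 - 13*p^2 + 36*p + 5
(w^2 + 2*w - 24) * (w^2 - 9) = w^4 + 2*w^3 - 33*w^2 - 18*w + 216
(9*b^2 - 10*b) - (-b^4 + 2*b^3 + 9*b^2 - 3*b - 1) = b^4 - 2*b^3 - 7*b + 1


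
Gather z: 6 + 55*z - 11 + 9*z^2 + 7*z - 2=9*z^2 + 62*z - 7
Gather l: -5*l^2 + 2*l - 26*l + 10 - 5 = -5*l^2 - 24*l + 5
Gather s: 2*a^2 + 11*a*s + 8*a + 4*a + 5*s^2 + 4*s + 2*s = 2*a^2 + 12*a + 5*s^2 + s*(11*a + 6)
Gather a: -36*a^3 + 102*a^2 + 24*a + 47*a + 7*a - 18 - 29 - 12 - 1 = -36*a^3 + 102*a^2 + 78*a - 60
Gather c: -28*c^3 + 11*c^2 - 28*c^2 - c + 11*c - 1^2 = -28*c^3 - 17*c^2 + 10*c - 1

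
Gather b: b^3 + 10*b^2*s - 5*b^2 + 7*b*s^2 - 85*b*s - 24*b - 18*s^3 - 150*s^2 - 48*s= b^3 + b^2*(10*s - 5) + b*(7*s^2 - 85*s - 24) - 18*s^3 - 150*s^2 - 48*s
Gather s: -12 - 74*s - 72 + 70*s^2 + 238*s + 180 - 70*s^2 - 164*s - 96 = 0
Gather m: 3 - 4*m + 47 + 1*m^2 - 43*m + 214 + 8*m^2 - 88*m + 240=9*m^2 - 135*m + 504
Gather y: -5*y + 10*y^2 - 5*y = 10*y^2 - 10*y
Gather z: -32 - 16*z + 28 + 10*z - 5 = -6*z - 9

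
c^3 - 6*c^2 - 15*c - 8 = (c - 8)*(c + 1)^2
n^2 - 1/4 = (n - 1/2)*(n + 1/2)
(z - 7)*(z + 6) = z^2 - z - 42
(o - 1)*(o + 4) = o^2 + 3*o - 4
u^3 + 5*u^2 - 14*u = u*(u - 2)*(u + 7)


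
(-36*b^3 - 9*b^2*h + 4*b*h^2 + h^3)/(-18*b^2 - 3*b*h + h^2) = (12*b^2 - b*h - h^2)/(6*b - h)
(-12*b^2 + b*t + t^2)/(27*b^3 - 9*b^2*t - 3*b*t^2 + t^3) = (4*b + t)/(-9*b^2 + t^2)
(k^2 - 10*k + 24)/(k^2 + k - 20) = (k - 6)/(k + 5)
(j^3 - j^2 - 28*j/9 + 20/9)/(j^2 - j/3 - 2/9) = (3*j^2 - j - 10)/(3*j + 1)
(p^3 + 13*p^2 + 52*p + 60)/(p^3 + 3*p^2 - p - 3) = (p^3 + 13*p^2 + 52*p + 60)/(p^3 + 3*p^2 - p - 3)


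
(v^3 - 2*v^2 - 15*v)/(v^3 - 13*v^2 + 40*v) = (v + 3)/(v - 8)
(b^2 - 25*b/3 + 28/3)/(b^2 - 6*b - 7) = (b - 4/3)/(b + 1)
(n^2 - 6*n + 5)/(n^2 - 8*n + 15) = (n - 1)/(n - 3)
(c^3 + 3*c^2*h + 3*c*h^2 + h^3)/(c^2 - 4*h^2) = (c^3 + 3*c^2*h + 3*c*h^2 + h^3)/(c^2 - 4*h^2)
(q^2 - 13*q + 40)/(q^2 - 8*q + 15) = (q - 8)/(q - 3)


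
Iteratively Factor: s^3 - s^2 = (s - 1)*(s^2) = s*(s - 1)*(s)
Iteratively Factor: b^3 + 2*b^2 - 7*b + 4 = (b + 4)*(b^2 - 2*b + 1) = (b - 1)*(b + 4)*(b - 1)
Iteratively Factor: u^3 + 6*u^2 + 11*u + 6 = (u + 3)*(u^2 + 3*u + 2) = (u + 2)*(u + 3)*(u + 1)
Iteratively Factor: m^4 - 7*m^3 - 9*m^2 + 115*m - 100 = (m - 1)*(m^3 - 6*m^2 - 15*m + 100) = (m - 1)*(m + 4)*(m^2 - 10*m + 25) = (m - 5)*(m - 1)*(m + 4)*(m - 5)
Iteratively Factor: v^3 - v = (v - 1)*(v^2 + v) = v*(v - 1)*(v + 1)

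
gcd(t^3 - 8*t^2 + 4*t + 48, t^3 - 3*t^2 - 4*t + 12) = t + 2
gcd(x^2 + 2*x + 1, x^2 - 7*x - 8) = x + 1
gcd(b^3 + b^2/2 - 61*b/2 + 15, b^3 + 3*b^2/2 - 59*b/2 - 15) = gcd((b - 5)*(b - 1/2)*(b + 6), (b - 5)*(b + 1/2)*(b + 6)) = b^2 + b - 30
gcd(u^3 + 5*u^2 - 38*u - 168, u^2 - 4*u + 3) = 1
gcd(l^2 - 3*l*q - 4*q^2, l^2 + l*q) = l + q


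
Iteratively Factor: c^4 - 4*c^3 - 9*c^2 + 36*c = (c - 3)*(c^3 - c^2 - 12*c) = c*(c - 3)*(c^2 - c - 12) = c*(c - 4)*(c - 3)*(c + 3)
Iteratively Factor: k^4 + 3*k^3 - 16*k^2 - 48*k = (k)*(k^3 + 3*k^2 - 16*k - 48) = k*(k - 4)*(k^2 + 7*k + 12) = k*(k - 4)*(k + 3)*(k + 4)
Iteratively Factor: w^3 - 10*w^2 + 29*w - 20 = (w - 4)*(w^2 - 6*w + 5) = (w - 4)*(w - 1)*(w - 5)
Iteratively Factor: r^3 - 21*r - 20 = (r + 4)*(r^2 - 4*r - 5) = (r + 1)*(r + 4)*(r - 5)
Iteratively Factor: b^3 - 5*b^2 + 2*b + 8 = (b + 1)*(b^2 - 6*b + 8) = (b - 2)*(b + 1)*(b - 4)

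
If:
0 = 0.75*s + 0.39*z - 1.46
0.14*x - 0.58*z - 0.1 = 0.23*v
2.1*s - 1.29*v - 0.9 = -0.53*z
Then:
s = 1.94666666666667 - 0.52*z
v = 2.47131782945736 - 0.435658914728682*z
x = 3.42713178294574*z + 4.77430786267996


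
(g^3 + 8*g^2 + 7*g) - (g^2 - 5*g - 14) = g^3 + 7*g^2 + 12*g + 14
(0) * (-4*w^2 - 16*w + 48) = 0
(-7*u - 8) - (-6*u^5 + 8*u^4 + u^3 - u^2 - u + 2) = 6*u^5 - 8*u^4 - u^3 + u^2 - 6*u - 10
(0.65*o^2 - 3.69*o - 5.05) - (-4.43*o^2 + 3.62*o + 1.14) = 5.08*o^2 - 7.31*o - 6.19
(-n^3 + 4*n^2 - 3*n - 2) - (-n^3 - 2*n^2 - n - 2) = 6*n^2 - 2*n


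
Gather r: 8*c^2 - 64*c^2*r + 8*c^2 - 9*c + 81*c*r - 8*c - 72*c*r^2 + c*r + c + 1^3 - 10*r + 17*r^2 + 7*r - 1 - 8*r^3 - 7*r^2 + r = 16*c^2 - 16*c - 8*r^3 + r^2*(10 - 72*c) + r*(-64*c^2 + 82*c - 2)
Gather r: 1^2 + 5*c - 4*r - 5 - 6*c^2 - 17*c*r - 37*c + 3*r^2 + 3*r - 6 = -6*c^2 - 32*c + 3*r^2 + r*(-17*c - 1) - 10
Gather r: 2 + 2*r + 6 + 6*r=8*r + 8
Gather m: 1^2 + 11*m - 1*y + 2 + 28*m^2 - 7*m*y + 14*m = 28*m^2 + m*(25 - 7*y) - y + 3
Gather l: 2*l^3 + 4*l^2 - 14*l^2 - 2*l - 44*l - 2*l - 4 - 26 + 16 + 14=2*l^3 - 10*l^2 - 48*l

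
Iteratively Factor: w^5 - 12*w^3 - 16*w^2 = (w)*(w^4 - 12*w^2 - 16*w) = w^2*(w^3 - 12*w - 16) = w^2*(w + 2)*(w^2 - 2*w - 8) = w^2*(w - 4)*(w + 2)*(w + 2)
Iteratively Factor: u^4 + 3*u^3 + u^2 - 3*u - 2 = (u - 1)*(u^3 + 4*u^2 + 5*u + 2) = (u - 1)*(u + 1)*(u^2 + 3*u + 2) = (u - 1)*(u + 1)^2*(u + 2)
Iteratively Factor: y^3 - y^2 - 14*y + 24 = (y + 4)*(y^2 - 5*y + 6) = (y - 2)*(y + 4)*(y - 3)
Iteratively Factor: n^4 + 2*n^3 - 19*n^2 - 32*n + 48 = (n + 4)*(n^3 - 2*n^2 - 11*n + 12) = (n + 3)*(n + 4)*(n^2 - 5*n + 4) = (n - 4)*(n + 3)*(n + 4)*(n - 1)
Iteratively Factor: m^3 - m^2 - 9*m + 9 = (m - 1)*(m^2 - 9) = (m - 3)*(m - 1)*(m + 3)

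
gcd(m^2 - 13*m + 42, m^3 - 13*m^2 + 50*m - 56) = m - 7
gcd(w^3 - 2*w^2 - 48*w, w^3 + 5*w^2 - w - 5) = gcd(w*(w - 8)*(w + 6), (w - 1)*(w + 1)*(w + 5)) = 1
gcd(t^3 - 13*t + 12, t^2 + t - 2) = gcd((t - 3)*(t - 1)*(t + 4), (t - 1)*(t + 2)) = t - 1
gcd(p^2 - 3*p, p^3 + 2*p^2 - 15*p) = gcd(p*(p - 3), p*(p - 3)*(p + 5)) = p^2 - 3*p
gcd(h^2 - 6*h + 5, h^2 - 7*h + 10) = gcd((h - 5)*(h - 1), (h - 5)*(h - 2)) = h - 5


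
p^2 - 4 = (p - 2)*(p + 2)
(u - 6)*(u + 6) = u^2 - 36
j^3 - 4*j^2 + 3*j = j*(j - 3)*(j - 1)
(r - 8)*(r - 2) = r^2 - 10*r + 16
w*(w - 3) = w^2 - 3*w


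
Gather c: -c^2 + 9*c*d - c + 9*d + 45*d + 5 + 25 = -c^2 + c*(9*d - 1) + 54*d + 30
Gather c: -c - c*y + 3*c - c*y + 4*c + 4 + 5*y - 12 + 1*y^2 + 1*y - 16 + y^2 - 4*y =c*(6 - 2*y) + 2*y^2 + 2*y - 24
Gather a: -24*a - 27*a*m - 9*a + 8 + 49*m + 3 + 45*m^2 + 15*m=a*(-27*m - 33) + 45*m^2 + 64*m + 11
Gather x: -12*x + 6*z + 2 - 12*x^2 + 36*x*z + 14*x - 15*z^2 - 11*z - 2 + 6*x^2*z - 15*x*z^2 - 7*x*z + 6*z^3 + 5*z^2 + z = x^2*(6*z - 12) + x*(-15*z^2 + 29*z + 2) + 6*z^3 - 10*z^2 - 4*z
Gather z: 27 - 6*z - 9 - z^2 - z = -z^2 - 7*z + 18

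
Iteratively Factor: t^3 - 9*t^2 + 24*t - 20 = (t - 2)*(t^2 - 7*t + 10) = (t - 5)*(t - 2)*(t - 2)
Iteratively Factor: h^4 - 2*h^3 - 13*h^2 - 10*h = (h - 5)*(h^3 + 3*h^2 + 2*h) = h*(h - 5)*(h^2 + 3*h + 2) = h*(h - 5)*(h + 2)*(h + 1)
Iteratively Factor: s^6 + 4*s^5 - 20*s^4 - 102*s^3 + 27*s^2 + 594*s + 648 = (s - 3)*(s^5 + 7*s^4 + s^3 - 99*s^2 - 270*s - 216) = (s - 3)*(s + 3)*(s^4 + 4*s^3 - 11*s^2 - 66*s - 72) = (s - 3)*(s + 2)*(s + 3)*(s^3 + 2*s^2 - 15*s - 36) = (s - 3)*(s + 2)*(s + 3)^2*(s^2 - s - 12) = (s - 3)*(s + 2)*(s + 3)^3*(s - 4)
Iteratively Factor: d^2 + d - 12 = (d - 3)*(d + 4)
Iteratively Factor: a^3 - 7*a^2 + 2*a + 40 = (a - 4)*(a^2 - 3*a - 10) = (a - 5)*(a - 4)*(a + 2)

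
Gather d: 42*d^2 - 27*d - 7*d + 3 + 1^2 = 42*d^2 - 34*d + 4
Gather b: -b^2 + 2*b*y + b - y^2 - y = -b^2 + b*(2*y + 1) - y^2 - y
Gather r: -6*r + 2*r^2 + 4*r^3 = 4*r^3 + 2*r^2 - 6*r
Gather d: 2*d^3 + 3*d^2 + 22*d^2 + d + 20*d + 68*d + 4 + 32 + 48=2*d^3 + 25*d^2 + 89*d + 84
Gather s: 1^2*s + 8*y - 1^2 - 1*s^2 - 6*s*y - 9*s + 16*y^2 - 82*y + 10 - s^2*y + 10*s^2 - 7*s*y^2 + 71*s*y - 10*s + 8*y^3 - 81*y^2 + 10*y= s^2*(9 - y) + s*(-7*y^2 + 65*y - 18) + 8*y^3 - 65*y^2 - 64*y + 9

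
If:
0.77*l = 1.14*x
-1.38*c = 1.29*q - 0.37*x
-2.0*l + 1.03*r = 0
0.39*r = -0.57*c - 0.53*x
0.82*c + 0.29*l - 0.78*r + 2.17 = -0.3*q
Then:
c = -1.98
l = 1.01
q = 2.32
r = 1.97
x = 0.68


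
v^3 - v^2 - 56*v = v*(v - 8)*(v + 7)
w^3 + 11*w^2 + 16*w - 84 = (w - 2)*(w + 6)*(w + 7)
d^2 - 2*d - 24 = (d - 6)*(d + 4)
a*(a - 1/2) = a^2 - a/2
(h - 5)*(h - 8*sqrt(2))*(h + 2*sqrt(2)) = h^3 - 6*sqrt(2)*h^2 - 5*h^2 - 32*h + 30*sqrt(2)*h + 160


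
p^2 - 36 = (p - 6)*(p + 6)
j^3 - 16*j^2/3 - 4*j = j*(j - 6)*(j + 2/3)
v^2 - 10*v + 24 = (v - 6)*(v - 4)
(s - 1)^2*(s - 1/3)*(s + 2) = s^4 - s^3/3 - 3*s^2 + 3*s - 2/3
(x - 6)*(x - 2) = x^2 - 8*x + 12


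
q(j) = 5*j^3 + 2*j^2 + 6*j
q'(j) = 15*j^2 + 4*j + 6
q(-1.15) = -11.86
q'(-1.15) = 21.24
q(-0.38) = -2.27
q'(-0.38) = 6.65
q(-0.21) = -1.22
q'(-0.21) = 5.82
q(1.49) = 29.92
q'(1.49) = 45.26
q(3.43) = 245.88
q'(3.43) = 196.19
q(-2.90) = -122.52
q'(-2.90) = 120.55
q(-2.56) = -86.14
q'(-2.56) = 94.06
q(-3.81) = -270.36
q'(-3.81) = 208.50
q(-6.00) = -1044.00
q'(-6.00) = 522.00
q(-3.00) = -135.00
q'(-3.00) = 129.00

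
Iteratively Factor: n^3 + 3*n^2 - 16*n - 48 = (n + 3)*(n^2 - 16) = (n + 3)*(n + 4)*(n - 4)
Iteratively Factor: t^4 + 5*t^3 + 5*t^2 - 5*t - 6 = (t + 2)*(t^3 + 3*t^2 - t - 3) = (t + 1)*(t + 2)*(t^2 + 2*t - 3) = (t - 1)*(t + 1)*(t + 2)*(t + 3)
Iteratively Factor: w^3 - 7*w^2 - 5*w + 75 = (w - 5)*(w^2 - 2*w - 15) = (w - 5)^2*(w + 3)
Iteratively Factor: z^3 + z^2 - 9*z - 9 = (z + 1)*(z^2 - 9) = (z - 3)*(z + 1)*(z + 3)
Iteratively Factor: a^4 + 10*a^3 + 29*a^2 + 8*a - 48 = (a - 1)*(a^3 + 11*a^2 + 40*a + 48) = (a - 1)*(a + 4)*(a^2 + 7*a + 12) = (a - 1)*(a + 4)^2*(a + 3)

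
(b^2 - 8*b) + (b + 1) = b^2 - 7*b + 1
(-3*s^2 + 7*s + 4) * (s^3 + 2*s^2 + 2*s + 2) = -3*s^5 + s^4 + 12*s^3 + 16*s^2 + 22*s + 8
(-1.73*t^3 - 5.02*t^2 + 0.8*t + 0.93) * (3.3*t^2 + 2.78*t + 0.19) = -5.709*t^5 - 21.3754*t^4 - 11.6443*t^3 + 4.3392*t^2 + 2.7374*t + 0.1767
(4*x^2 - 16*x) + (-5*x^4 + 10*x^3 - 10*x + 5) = -5*x^4 + 10*x^3 + 4*x^2 - 26*x + 5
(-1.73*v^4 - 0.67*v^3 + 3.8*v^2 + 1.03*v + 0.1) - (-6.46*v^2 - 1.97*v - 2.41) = -1.73*v^4 - 0.67*v^3 + 10.26*v^2 + 3.0*v + 2.51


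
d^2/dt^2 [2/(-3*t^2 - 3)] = 4*(1 - 3*t^2)/(3*(t^2 + 1)^3)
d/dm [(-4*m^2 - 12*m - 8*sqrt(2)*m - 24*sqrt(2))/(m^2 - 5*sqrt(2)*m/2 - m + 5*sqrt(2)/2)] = 4*(8*m^2 + 9*sqrt(2)*m^2 + 14*sqrt(2)*m - 80 - 27*sqrt(2))/(2*m^4 - 10*sqrt(2)*m^3 - 4*m^3 + 27*m^2 + 20*sqrt(2)*m^2 - 50*m - 10*sqrt(2)*m + 25)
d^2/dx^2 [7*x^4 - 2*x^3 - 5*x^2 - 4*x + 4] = 84*x^2 - 12*x - 10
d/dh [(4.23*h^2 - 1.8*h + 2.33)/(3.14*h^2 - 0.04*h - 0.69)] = (5.4828*h^2 - 20.4698*h + 1.3352)/(9.8596*h^4 - 0.2512*h^3 - 4.3316*h^2 + 0.0552*h + 0.4761)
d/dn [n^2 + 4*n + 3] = 2*n + 4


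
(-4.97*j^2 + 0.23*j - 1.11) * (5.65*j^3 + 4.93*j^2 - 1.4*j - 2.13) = -28.0805*j^5 - 23.2026*j^4 + 1.8204*j^3 + 4.7918*j^2 + 1.0641*j + 2.3643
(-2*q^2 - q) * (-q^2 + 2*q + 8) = 2*q^4 - 3*q^3 - 18*q^2 - 8*q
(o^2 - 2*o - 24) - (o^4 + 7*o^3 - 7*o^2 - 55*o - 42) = -o^4 - 7*o^3 + 8*o^2 + 53*o + 18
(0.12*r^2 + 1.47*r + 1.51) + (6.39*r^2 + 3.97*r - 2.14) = 6.51*r^2 + 5.44*r - 0.63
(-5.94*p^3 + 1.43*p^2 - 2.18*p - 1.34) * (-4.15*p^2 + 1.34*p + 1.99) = 24.651*p^5 - 13.8941*p^4 - 0.8574*p^3 + 5.4855*p^2 - 6.1338*p - 2.6666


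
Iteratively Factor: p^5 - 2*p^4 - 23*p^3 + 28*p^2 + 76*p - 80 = (p - 2)*(p^4 - 23*p^2 - 18*p + 40) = (p - 2)*(p + 2)*(p^3 - 2*p^2 - 19*p + 20) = (p - 2)*(p + 2)*(p + 4)*(p^2 - 6*p + 5) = (p - 5)*(p - 2)*(p + 2)*(p + 4)*(p - 1)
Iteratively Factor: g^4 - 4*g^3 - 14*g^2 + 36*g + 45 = (g + 1)*(g^3 - 5*g^2 - 9*g + 45) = (g - 3)*(g + 1)*(g^2 - 2*g - 15) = (g - 5)*(g - 3)*(g + 1)*(g + 3)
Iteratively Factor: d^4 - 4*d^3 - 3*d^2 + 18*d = (d + 2)*(d^3 - 6*d^2 + 9*d) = (d - 3)*(d + 2)*(d^2 - 3*d) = (d - 3)^2*(d + 2)*(d)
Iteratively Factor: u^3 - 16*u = (u)*(u^2 - 16) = u*(u + 4)*(u - 4)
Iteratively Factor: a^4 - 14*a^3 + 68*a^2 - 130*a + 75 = (a - 5)*(a^3 - 9*a^2 + 23*a - 15) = (a - 5)*(a - 3)*(a^2 - 6*a + 5) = (a - 5)^2*(a - 3)*(a - 1)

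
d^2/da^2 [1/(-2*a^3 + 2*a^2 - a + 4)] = 2*(2*(3*a - 1)*(2*a^3 - 2*a^2 + a - 4) - (6*a^2 - 4*a + 1)^2)/(2*a^3 - 2*a^2 + a - 4)^3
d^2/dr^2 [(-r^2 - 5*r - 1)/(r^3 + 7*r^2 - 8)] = 2*(-r^6 - 15*r^5 - 111*r^4 - 357*r^3 - 555*r^2 - 864*r - 120)/(r^9 + 21*r^8 + 147*r^7 + 319*r^6 - 336*r^5 - 1176*r^4 + 192*r^3 + 1344*r^2 - 512)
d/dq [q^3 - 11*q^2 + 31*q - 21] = 3*q^2 - 22*q + 31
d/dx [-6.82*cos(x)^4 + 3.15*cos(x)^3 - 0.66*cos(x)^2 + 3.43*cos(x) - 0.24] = (27.28*cos(x)^3 - 9.45*cos(x)^2 + 1.32*cos(x) - 3.43)*sin(x)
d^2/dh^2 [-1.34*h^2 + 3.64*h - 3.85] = -2.68000000000000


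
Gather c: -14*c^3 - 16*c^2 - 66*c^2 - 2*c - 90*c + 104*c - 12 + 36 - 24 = -14*c^3 - 82*c^2 + 12*c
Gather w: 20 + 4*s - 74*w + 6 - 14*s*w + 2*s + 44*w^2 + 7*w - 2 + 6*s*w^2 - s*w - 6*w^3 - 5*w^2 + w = 6*s - 6*w^3 + w^2*(6*s + 39) + w*(-15*s - 66) + 24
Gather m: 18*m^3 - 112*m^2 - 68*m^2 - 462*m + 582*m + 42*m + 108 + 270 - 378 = 18*m^3 - 180*m^2 + 162*m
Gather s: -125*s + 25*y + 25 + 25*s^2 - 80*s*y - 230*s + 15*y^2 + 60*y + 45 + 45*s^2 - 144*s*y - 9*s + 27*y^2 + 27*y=70*s^2 + s*(-224*y - 364) + 42*y^2 + 112*y + 70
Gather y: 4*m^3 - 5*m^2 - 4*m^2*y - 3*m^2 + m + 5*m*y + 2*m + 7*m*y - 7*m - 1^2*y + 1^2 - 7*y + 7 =4*m^3 - 8*m^2 - 4*m + y*(-4*m^2 + 12*m - 8) + 8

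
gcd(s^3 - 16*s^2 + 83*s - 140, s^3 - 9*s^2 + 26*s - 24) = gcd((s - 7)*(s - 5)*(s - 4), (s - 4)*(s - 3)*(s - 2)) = s - 4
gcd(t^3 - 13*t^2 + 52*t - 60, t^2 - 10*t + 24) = t - 6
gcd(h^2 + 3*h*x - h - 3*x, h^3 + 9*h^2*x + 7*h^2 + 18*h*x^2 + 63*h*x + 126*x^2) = h + 3*x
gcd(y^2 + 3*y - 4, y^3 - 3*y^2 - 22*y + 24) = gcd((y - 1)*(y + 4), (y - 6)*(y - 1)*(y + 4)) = y^2 + 3*y - 4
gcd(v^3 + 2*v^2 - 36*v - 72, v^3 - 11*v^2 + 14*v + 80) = v + 2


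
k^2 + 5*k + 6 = (k + 2)*(k + 3)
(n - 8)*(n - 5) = n^2 - 13*n + 40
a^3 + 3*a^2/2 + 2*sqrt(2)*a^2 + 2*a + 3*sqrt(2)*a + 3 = (a + 3/2)*(a + sqrt(2))^2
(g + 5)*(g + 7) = g^2 + 12*g + 35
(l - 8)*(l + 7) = l^2 - l - 56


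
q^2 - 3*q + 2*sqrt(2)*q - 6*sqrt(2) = (q - 3)*(q + 2*sqrt(2))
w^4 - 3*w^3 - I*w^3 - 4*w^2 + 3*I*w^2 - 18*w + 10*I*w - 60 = (w - 5)*(w + 2)*(w - 3*I)*(w + 2*I)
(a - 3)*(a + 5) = a^2 + 2*a - 15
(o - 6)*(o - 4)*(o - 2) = o^3 - 12*o^2 + 44*o - 48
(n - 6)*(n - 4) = n^2 - 10*n + 24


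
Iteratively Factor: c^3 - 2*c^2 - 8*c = (c + 2)*(c^2 - 4*c) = (c - 4)*(c + 2)*(c)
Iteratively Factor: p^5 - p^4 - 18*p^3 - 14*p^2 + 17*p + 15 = (p + 1)*(p^4 - 2*p^3 - 16*p^2 + 2*p + 15) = (p + 1)^2*(p^3 - 3*p^2 - 13*p + 15) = (p + 1)^2*(p + 3)*(p^2 - 6*p + 5) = (p - 5)*(p + 1)^2*(p + 3)*(p - 1)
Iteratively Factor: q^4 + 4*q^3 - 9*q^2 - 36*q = (q + 3)*(q^3 + q^2 - 12*q) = (q - 3)*(q + 3)*(q^2 + 4*q) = q*(q - 3)*(q + 3)*(q + 4)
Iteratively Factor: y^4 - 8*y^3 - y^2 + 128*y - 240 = (y + 4)*(y^3 - 12*y^2 + 47*y - 60) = (y - 5)*(y + 4)*(y^2 - 7*y + 12) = (y - 5)*(y - 4)*(y + 4)*(y - 3)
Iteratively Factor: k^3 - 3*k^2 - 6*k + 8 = (k + 2)*(k^2 - 5*k + 4) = (k - 4)*(k + 2)*(k - 1)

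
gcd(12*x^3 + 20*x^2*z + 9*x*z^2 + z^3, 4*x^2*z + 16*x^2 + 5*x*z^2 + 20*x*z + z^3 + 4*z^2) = x + z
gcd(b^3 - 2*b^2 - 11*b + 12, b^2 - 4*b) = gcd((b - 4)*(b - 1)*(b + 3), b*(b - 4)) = b - 4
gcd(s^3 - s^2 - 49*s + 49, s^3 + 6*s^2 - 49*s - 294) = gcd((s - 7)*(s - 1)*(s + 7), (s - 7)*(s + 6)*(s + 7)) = s^2 - 49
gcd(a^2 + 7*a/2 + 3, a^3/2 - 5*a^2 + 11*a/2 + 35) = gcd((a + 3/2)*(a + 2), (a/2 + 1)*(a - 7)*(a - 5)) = a + 2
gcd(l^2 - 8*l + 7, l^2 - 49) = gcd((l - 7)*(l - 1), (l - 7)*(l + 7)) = l - 7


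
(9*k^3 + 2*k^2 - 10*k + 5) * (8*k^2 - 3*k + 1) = 72*k^5 - 11*k^4 - 77*k^3 + 72*k^2 - 25*k + 5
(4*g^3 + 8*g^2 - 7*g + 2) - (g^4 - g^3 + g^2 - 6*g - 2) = -g^4 + 5*g^3 + 7*g^2 - g + 4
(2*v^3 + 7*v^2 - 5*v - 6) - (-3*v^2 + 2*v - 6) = 2*v^3 + 10*v^2 - 7*v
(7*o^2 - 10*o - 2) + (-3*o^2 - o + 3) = 4*o^2 - 11*o + 1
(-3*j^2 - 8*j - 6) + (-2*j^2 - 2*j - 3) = -5*j^2 - 10*j - 9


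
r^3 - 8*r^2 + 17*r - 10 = (r - 5)*(r - 2)*(r - 1)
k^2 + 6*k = k*(k + 6)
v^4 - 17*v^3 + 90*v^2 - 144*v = v*(v - 8)*(v - 6)*(v - 3)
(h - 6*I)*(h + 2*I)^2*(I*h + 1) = I*h^4 + 3*h^3 + 18*I*h^2 - 4*h + 24*I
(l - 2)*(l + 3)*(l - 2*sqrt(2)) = l^3 - 2*sqrt(2)*l^2 + l^2 - 6*l - 2*sqrt(2)*l + 12*sqrt(2)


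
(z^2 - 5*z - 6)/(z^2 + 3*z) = (z^2 - 5*z - 6)/(z*(z + 3))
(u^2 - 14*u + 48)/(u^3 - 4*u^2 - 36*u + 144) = (u - 8)/(u^2 + 2*u - 24)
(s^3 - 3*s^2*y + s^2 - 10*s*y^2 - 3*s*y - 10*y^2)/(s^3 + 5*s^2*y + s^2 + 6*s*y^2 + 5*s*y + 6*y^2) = (s - 5*y)/(s + 3*y)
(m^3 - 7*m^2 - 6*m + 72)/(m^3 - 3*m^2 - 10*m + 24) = (m - 6)/(m - 2)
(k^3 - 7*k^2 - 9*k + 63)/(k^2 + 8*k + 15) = (k^2 - 10*k + 21)/(k + 5)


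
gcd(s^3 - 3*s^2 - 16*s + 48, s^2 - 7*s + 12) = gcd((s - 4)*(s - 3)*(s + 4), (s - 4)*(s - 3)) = s^2 - 7*s + 12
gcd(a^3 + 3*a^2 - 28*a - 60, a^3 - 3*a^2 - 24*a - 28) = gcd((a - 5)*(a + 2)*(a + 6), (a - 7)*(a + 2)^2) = a + 2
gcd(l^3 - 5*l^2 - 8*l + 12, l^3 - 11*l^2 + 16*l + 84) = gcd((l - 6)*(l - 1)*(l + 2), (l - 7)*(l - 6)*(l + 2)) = l^2 - 4*l - 12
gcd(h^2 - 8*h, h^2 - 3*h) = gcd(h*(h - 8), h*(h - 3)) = h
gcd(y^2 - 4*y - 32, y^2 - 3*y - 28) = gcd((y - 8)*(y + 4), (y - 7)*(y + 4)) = y + 4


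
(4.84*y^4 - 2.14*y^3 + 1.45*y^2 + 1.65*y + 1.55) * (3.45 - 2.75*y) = -13.31*y^5 + 22.583*y^4 - 11.3705*y^3 + 0.465000000000001*y^2 + 1.43*y + 5.3475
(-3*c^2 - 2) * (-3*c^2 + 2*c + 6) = 9*c^4 - 6*c^3 - 12*c^2 - 4*c - 12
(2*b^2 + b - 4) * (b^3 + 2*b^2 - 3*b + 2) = 2*b^5 + 5*b^4 - 8*b^3 - 7*b^2 + 14*b - 8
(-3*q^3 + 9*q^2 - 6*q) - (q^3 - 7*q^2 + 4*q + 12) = -4*q^3 + 16*q^2 - 10*q - 12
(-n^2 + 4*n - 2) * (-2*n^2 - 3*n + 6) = 2*n^4 - 5*n^3 - 14*n^2 + 30*n - 12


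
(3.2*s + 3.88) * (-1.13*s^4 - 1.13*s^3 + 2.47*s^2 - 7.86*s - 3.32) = -3.616*s^5 - 8.0004*s^4 + 3.5196*s^3 - 15.5684*s^2 - 41.1208*s - 12.8816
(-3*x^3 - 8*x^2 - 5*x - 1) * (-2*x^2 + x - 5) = 6*x^5 + 13*x^4 + 17*x^3 + 37*x^2 + 24*x + 5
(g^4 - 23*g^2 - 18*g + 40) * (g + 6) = g^5 + 6*g^4 - 23*g^3 - 156*g^2 - 68*g + 240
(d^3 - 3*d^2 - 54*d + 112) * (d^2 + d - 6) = d^5 - 2*d^4 - 63*d^3 + 76*d^2 + 436*d - 672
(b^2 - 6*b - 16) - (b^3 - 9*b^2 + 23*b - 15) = -b^3 + 10*b^2 - 29*b - 1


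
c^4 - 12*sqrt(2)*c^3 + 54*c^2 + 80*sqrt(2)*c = c*(c - 8*sqrt(2))*(c - 5*sqrt(2))*(c + sqrt(2))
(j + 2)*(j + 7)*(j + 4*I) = j^3 + 9*j^2 + 4*I*j^2 + 14*j + 36*I*j + 56*I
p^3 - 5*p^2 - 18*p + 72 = (p - 6)*(p - 3)*(p + 4)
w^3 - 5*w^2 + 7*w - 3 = (w - 3)*(w - 1)^2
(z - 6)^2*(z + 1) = z^3 - 11*z^2 + 24*z + 36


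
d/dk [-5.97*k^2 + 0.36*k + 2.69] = 0.36 - 11.94*k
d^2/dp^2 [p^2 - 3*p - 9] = 2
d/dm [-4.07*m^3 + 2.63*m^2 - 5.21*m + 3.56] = -12.21*m^2 + 5.26*m - 5.21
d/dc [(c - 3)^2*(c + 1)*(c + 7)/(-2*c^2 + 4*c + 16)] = (-c^5 + 2*c^4 + 20*c^3 + 7*c^2 - 193*c + 57)/(c^4 - 4*c^3 - 12*c^2 + 32*c + 64)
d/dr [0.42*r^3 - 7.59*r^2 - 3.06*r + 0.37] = 1.26*r^2 - 15.18*r - 3.06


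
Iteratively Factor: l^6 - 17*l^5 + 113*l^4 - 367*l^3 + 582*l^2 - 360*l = (l - 5)*(l^5 - 12*l^4 + 53*l^3 - 102*l^2 + 72*l) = (l - 5)*(l - 3)*(l^4 - 9*l^3 + 26*l^2 - 24*l) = (l - 5)*(l - 4)*(l - 3)*(l^3 - 5*l^2 + 6*l) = (l - 5)*(l - 4)*(l - 3)^2*(l^2 - 2*l) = l*(l - 5)*(l - 4)*(l - 3)^2*(l - 2)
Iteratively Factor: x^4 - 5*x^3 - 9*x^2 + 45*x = (x - 3)*(x^3 - 2*x^2 - 15*x) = (x - 5)*(x - 3)*(x^2 + 3*x) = x*(x - 5)*(x - 3)*(x + 3)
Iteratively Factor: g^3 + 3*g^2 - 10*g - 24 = (g - 3)*(g^2 + 6*g + 8) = (g - 3)*(g + 4)*(g + 2)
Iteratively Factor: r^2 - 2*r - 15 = (r + 3)*(r - 5)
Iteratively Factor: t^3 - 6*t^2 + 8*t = (t)*(t^2 - 6*t + 8) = t*(t - 2)*(t - 4)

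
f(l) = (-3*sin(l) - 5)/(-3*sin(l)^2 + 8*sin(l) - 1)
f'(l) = (6*sin(l)*cos(l) - 8*cos(l))*(-3*sin(l) - 5)/(-3*sin(l)^2 + 8*sin(l) - 1)^2 - 3*cos(l)/(-3*sin(l)^2 + 8*sin(l) - 1) = (-9*sin(l)^2 - 30*sin(l) + 43)*cos(l)/(3*sin(l)^2 - 8*sin(l) + 1)^2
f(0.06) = 9.75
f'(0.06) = 145.70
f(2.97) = -19.79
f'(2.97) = -477.69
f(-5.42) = -2.18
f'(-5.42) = 0.87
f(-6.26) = 6.21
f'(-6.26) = 63.49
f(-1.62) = 0.17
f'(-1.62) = -0.02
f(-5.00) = -2.01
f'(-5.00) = 0.11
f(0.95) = -2.11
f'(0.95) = 0.59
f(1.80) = -2.01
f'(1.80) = -0.08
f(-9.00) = 0.78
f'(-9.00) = -2.12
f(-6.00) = -5.83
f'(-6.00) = 32.49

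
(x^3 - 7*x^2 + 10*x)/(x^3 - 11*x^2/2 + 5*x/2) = 2*(x - 2)/(2*x - 1)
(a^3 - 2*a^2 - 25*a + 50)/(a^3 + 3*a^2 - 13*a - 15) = (a^2 - 7*a + 10)/(a^2 - 2*a - 3)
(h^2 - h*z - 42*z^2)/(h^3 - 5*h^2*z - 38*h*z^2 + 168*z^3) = 1/(h - 4*z)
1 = 1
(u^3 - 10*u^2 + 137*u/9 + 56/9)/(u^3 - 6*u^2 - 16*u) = (u^2 - 2*u - 7/9)/(u*(u + 2))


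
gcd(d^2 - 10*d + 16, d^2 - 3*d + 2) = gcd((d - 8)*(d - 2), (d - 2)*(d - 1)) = d - 2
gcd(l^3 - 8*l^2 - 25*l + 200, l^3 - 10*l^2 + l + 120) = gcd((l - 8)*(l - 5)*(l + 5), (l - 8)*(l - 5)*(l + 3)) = l^2 - 13*l + 40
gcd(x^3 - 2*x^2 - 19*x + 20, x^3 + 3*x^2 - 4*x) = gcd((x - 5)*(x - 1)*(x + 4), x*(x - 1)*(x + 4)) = x^2 + 3*x - 4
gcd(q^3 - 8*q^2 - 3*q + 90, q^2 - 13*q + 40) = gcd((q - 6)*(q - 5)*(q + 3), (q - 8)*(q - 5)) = q - 5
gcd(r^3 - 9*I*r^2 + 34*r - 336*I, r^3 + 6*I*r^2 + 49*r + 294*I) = r^2 - I*r + 42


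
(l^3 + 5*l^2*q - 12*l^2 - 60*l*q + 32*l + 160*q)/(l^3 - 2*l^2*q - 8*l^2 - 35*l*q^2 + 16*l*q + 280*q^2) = (4 - l)/(-l + 7*q)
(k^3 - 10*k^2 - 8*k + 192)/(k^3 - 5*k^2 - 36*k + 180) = (k^2 - 4*k - 32)/(k^2 + k - 30)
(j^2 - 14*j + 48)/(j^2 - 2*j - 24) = (j - 8)/(j + 4)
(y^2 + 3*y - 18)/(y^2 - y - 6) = (y + 6)/(y + 2)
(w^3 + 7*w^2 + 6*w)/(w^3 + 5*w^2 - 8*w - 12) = w/(w - 2)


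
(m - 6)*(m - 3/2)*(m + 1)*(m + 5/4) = m^4 - 21*m^3/4 - 53*m^2/8 + 87*m/8 + 45/4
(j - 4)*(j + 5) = j^2 + j - 20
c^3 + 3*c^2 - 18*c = c*(c - 3)*(c + 6)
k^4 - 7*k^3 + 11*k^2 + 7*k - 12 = (k - 4)*(k - 3)*(k - 1)*(k + 1)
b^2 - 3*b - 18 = (b - 6)*(b + 3)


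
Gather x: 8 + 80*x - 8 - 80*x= 0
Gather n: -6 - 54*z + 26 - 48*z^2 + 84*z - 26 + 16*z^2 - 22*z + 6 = -32*z^2 + 8*z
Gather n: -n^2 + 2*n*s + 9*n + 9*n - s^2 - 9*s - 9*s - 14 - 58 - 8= -n^2 + n*(2*s + 18) - s^2 - 18*s - 80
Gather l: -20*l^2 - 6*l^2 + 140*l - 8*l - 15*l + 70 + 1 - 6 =-26*l^2 + 117*l + 65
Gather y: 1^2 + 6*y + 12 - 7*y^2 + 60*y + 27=-7*y^2 + 66*y + 40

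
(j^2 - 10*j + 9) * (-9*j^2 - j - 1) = -9*j^4 + 89*j^3 - 72*j^2 + j - 9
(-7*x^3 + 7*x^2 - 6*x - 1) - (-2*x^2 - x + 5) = -7*x^3 + 9*x^2 - 5*x - 6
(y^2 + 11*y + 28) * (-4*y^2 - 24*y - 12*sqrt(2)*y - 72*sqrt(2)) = -4*y^4 - 68*y^3 - 12*sqrt(2)*y^3 - 376*y^2 - 204*sqrt(2)*y^2 - 1128*sqrt(2)*y - 672*y - 2016*sqrt(2)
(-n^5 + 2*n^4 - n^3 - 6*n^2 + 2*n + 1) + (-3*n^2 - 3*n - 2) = -n^5 + 2*n^4 - n^3 - 9*n^2 - n - 1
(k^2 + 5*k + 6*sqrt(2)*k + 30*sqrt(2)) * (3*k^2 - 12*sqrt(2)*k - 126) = 3*k^4 + 6*sqrt(2)*k^3 + 15*k^3 - 270*k^2 + 30*sqrt(2)*k^2 - 1350*k - 756*sqrt(2)*k - 3780*sqrt(2)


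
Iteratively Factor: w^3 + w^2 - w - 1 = (w + 1)*(w^2 - 1) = (w - 1)*(w + 1)*(w + 1)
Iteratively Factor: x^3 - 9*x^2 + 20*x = (x - 4)*(x^2 - 5*x) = (x - 5)*(x - 4)*(x)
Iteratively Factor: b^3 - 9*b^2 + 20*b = (b - 5)*(b^2 - 4*b) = b*(b - 5)*(b - 4)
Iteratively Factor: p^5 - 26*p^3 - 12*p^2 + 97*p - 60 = (p + 4)*(p^4 - 4*p^3 - 10*p^2 + 28*p - 15) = (p - 5)*(p + 4)*(p^3 + p^2 - 5*p + 3) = (p - 5)*(p + 3)*(p + 4)*(p^2 - 2*p + 1) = (p - 5)*(p - 1)*(p + 3)*(p + 4)*(p - 1)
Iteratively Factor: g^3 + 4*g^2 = (g + 4)*(g^2) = g*(g + 4)*(g)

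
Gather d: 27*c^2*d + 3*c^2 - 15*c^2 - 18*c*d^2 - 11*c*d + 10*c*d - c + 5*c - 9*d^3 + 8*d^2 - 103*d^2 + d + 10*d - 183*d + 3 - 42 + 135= -12*c^2 + 4*c - 9*d^3 + d^2*(-18*c - 95) + d*(27*c^2 - c - 172) + 96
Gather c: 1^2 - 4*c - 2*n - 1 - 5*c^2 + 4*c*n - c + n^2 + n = -5*c^2 + c*(4*n - 5) + n^2 - n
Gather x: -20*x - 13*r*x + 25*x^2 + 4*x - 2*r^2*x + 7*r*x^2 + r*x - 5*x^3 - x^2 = -5*x^3 + x^2*(7*r + 24) + x*(-2*r^2 - 12*r - 16)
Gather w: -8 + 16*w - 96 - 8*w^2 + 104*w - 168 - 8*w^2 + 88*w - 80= -16*w^2 + 208*w - 352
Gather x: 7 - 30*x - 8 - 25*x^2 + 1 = -25*x^2 - 30*x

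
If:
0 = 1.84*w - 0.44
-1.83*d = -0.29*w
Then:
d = 0.04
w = 0.24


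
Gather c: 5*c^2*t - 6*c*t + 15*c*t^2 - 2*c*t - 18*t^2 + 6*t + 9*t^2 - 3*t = 5*c^2*t + c*(15*t^2 - 8*t) - 9*t^2 + 3*t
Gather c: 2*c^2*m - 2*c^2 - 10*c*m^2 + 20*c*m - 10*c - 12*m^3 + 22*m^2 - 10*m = c^2*(2*m - 2) + c*(-10*m^2 + 20*m - 10) - 12*m^3 + 22*m^2 - 10*m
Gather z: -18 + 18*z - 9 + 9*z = 27*z - 27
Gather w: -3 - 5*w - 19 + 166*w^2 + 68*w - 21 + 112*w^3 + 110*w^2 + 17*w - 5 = 112*w^3 + 276*w^2 + 80*w - 48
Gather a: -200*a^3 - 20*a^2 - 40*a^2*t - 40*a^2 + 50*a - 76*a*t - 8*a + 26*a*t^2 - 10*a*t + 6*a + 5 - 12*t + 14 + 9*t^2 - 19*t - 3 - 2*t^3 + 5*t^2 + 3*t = -200*a^3 + a^2*(-40*t - 60) + a*(26*t^2 - 86*t + 48) - 2*t^3 + 14*t^2 - 28*t + 16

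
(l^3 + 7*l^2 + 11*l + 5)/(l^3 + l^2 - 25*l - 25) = (l + 1)/(l - 5)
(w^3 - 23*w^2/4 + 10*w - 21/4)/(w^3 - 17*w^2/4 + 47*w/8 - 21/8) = 2*(w - 3)/(2*w - 3)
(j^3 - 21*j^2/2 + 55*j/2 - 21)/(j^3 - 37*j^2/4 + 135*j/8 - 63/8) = 4*(j - 2)/(4*j - 3)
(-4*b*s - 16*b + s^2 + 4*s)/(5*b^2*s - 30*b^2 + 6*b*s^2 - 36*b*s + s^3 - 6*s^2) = (-4*b*s - 16*b + s^2 + 4*s)/(5*b^2*s - 30*b^2 + 6*b*s^2 - 36*b*s + s^3 - 6*s^2)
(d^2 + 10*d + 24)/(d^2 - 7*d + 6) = (d^2 + 10*d + 24)/(d^2 - 7*d + 6)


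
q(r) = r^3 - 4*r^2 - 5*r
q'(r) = 3*r^2 - 8*r - 5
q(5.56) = 20.43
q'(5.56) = 43.26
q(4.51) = -12.18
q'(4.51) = 19.94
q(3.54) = -23.46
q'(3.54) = 4.27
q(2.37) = -21.01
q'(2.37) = -7.11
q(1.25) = -10.55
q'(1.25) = -10.31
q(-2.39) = -24.55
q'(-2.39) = 31.26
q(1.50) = -13.12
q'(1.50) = -10.25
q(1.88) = -16.89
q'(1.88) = -9.44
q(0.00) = 0.00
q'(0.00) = -5.00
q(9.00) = 360.00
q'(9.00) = 166.00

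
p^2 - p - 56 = (p - 8)*(p + 7)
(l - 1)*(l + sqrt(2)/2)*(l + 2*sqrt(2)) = l^3 - l^2 + 5*sqrt(2)*l^2/2 - 5*sqrt(2)*l/2 + 2*l - 2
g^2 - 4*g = g*(g - 4)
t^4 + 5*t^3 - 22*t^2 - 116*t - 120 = (t - 5)*(t + 2)^2*(t + 6)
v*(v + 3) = v^2 + 3*v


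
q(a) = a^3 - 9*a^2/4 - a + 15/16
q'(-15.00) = 741.50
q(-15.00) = -3865.31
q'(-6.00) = 134.00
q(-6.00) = -290.06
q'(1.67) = -0.15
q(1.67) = -2.35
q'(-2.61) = 31.18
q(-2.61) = -29.56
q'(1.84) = 0.88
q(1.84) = -2.29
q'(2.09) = 2.70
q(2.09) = -1.85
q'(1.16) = -2.18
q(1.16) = -1.69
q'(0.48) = -2.47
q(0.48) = 0.05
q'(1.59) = -0.57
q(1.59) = -2.32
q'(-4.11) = 68.17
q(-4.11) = -102.39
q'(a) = 3*a^2 - 9*a/2 - 1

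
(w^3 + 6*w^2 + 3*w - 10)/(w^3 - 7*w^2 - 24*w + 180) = (w^2 + w - 2)/(w^2 - 12*w + 36)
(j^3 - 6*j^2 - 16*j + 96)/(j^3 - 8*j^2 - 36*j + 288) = (j^2 - 16)/(j^2 - 2*j - 48)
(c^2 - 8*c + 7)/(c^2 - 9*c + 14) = (c - 1)/(c - 2)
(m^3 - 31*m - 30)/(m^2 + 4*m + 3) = (m^2 - m - 30)/(m + 3)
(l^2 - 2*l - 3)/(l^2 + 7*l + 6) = (l - 3)/(l + 6)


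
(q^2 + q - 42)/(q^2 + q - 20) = (q^2 + q - 42)/(q^2 + q - 20)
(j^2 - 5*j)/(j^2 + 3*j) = (j - 5)/(j + 3)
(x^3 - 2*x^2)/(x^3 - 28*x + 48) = x^2/(x^2 + 2*x - 24)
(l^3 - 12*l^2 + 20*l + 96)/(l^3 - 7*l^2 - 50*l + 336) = (l + 2)/(l + 7)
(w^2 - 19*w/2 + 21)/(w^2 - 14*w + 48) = (w - 7/2)/(w - 8)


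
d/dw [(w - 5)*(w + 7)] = 2*w + 2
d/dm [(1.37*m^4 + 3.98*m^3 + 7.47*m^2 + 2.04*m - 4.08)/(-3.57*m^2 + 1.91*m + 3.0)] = (-9.7818*m^5 - 6.3585*m^4 + 31.6436*m^3 + 57.3705*m^2 + 15.6888*m + 13.9128)/(12.7449*m^4 - 13.6374*m^3 - 17.7719*m^2 + 11.46*m + 9.0)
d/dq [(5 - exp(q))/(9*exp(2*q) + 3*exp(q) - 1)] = (9*exp(2*q) - 90*exp(q) - 14)*exp(q)/(81*exp(4*q) + 54*exp(3*q) - 9*exp(2*q) - 6*exp(q) + 1)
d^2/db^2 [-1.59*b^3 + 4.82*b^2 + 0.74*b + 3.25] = 9.64 - 9.54*b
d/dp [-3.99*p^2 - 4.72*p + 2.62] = -7.98*p - 4.72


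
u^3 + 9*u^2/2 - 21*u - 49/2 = (u - 7/2)*(u + 1)*(u + 7)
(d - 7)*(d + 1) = d^2 - 6*d - 7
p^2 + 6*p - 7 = (p - 1)*(p + 7)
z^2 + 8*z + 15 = (z + 3)*(z + 5)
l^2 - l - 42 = (l - 7)*(l + 6)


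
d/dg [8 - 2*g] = -2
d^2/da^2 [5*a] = 0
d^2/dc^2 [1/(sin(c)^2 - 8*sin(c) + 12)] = 2*(-2*sin(c)^4 + 12*sin(c)^3 - 5*sin(c)^2 - 72*sin(c) + 52)/(sin(c)^2 - 8*sin(c) + 12)^3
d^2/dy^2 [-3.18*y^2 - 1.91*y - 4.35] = -6.36000000000000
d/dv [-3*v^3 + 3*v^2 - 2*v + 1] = -9*v^2 + 6*v - 2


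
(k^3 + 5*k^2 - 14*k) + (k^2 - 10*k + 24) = k^3 + 6*k^2 - 24*k + 24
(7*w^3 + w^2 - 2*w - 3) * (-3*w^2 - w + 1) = -21*w^5 - 10*w^4 + 12*w^3 + 12*w^2 + w - 3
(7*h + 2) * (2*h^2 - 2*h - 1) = 14*h^3 - 10*h^2 - 11*h - 2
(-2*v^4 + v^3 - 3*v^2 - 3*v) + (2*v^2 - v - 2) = -2*v^4 + v^3 - v^2 - 4*v - 2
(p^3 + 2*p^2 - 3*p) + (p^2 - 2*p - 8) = p^3 + 3*p^2 - 5*p - 8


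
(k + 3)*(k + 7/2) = k^2 + 13*k/2 + 21/2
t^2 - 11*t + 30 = (t - 6)*(t - 5)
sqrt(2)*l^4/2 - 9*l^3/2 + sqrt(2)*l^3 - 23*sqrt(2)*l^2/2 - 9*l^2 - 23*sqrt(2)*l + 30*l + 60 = (l - 6*sqrt(2))*(l - sqrt(2))*(l + 5*sqrt(2)/2)*(sqrt(2)*l/2 + sqrt(2))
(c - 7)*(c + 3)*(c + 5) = c^3 + c^2 - 41*c - 105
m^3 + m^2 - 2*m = m*(m - 1)*(m + 2)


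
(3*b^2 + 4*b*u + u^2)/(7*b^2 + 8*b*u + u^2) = (3*b + u)/(7*b + u)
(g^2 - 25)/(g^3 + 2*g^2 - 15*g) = (g - 5)/(g*(g - 3))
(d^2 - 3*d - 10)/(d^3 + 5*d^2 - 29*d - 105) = (d + 2)/(d^2 + 10*d + 21)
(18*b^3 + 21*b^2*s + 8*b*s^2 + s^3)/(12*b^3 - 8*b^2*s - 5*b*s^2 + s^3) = (9*b^2 + 6*b*s + s^2)/(6*b^2 - 7*b*s + s^2)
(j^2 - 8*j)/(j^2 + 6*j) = (j - 8)/(j + 6)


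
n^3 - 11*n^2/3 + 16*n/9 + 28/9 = (n - 7/3)*(n - 2)*(n + 2/3)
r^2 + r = r*(r + 1)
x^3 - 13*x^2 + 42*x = x*(x - 7)*(x - 6)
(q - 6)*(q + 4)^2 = q^3 + 2*q^2 - 32*q - 96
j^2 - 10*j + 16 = (j - 8)*(j - 2)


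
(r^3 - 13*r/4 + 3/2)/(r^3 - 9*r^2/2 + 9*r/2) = (r^2 + 3*r/2 - 1)/(r*(r - 3))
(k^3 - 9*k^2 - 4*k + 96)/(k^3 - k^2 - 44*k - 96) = (k - 4)/(k + 4)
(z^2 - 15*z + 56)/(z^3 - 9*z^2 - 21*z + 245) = (z - 8)/(z^2 - 2*z - 35)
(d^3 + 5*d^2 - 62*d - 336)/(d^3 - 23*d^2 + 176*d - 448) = (d^2 + 13*d + 42)/(d^2 - 15*d + 56)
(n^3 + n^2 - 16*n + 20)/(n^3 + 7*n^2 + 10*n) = (n^2 - 4*n + 4)/(n*(n + 2))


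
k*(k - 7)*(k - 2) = k^3 - 9*k^2 + 14*k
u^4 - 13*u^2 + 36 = (u - 3)*(u - 2)*(u + 2)*(u + 3)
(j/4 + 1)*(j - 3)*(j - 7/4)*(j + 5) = j^4/4 + 17*j^3/16 - 35*j^2/8 - 191*j/16 + 105/4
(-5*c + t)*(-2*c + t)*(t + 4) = 10*c^2*t + 40*c^2 - 7*c*t^2 - 28*c*t + t^3 + 4*t^2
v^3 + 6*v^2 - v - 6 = (v - 1)*(v + 1)*(v + 6)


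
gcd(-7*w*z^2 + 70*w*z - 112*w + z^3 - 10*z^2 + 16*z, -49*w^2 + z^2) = -7*w + z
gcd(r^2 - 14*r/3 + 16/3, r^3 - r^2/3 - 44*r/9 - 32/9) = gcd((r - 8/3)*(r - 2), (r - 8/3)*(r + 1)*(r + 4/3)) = r - 8/3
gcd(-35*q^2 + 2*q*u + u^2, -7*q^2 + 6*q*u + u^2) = 7*q + u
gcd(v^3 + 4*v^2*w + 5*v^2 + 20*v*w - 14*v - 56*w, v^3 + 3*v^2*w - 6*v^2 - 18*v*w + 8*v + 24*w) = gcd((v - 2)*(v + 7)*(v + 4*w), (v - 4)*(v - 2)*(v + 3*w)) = v - 2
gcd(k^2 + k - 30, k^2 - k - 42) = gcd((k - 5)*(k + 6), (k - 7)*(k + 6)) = k + 6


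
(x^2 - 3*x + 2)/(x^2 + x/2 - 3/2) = 2*(x - 2)/(2*x + 3)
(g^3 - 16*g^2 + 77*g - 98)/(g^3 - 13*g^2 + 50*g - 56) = (g - 7)/(g - 4)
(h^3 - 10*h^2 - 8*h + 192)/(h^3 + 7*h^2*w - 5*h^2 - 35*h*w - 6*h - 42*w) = (h^2 - 4*h - 32)/(h^2 + 7*h*w + h + 7*w)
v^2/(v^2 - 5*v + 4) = v^2/(v^2 - 5*v + 4)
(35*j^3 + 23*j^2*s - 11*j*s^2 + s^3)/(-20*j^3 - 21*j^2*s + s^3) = (-7*j + s)/(4*j + s)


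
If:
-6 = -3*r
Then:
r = 2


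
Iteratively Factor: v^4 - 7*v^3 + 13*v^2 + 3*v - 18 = (v - 3)*(v^3 - 4*v^2 + v + 6) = (v - 3)*(v + 1)*(v^2 - 5*v + 6) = (v - 3)*(v - 2)*(v + 1)*(v - 3)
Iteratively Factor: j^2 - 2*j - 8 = (j - 4)*(j + 2)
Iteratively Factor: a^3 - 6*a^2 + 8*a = (a)*(a^2 - 6*a + 8) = a*(a - 4)*(a - 2)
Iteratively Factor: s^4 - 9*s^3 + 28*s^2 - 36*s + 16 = (s - 1)*(s^3 - 8*s^2 + 20*s - 16) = (s - 2)*(s - 1)*(s^2 - 6*s + 8) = (s - 2)^2*(s - 1)*(s - 4)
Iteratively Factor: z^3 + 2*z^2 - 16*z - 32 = (z + 4)*(z^2 - 2*z - 8) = (z + 2)*(z + 4)*(z - 4)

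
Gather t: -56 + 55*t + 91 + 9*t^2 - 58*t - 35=9*t^2 - 3*t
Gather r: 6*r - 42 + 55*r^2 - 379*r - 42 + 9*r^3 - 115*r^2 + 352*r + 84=9*r^3 - 60*r^2 - 21*r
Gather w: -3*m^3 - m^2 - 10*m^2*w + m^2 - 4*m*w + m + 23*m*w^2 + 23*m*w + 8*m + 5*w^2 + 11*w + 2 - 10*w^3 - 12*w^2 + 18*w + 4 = -3*m^3 + 9*m - 10*w^3 + w^2*(23*m - 7) + w*(-10*m^2 + 19*m + 29) + 6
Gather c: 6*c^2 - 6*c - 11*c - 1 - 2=6*c^2 - 17*c - 3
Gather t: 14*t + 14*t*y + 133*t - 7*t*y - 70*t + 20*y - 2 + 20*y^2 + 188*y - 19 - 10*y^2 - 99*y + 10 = t*(7*y + 77) + 10*y^2 + 109*y - 11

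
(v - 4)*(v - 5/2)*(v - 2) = v^3 - 17*v^2/2 + 23*v - 20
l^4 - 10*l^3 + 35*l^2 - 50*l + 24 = (l - 4)*(l - 3)*(l - 2)*(l - 1)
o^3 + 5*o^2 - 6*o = o*(o - 1)*(o + 6)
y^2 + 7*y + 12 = (y + 3)*(y + 4)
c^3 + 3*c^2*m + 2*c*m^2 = c*(c + m)*(c + 2*m)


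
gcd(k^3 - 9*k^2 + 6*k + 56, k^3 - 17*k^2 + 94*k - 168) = k^2 - 11*k + 28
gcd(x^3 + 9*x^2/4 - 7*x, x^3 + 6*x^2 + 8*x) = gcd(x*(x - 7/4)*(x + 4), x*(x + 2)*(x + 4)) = x^2 + 4*x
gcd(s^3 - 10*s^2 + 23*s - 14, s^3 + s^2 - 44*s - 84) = s - 7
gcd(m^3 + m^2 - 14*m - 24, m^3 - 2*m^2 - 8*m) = m^2 - 2*m - 8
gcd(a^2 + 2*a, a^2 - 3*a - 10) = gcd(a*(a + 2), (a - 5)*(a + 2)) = a + 2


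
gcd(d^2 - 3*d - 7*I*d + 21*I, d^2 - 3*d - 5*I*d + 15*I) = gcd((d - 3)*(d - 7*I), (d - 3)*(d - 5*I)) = d - 3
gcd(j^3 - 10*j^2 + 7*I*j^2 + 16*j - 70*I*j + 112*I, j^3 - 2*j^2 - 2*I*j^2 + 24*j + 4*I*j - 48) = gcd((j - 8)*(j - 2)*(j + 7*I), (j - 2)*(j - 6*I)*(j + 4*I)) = j - 2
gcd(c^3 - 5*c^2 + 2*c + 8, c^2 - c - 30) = 1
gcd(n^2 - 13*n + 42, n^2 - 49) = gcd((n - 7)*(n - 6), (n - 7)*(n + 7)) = n - 7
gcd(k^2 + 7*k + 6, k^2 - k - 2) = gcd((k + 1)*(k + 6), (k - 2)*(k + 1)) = k + 1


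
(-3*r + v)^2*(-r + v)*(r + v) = -9*r^4 + 6*r^3*v + 8*r^2*v^2 - 6*r*v^3 + v^4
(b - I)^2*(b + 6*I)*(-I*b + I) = -I*b^4 + 4*b^3 + I*b^3 - 4*b^2 - 11*I*b^2 - 6*b + 11*I*b + 6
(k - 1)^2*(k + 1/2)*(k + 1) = k^4 - k^3/2 - 3*k^2/2 + k/2 + 1/2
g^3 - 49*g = g*(g - 7)*(g + 7)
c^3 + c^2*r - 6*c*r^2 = c*(c - 2*r)*(c + 3*r)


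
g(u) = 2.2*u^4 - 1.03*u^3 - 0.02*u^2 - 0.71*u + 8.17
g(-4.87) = 1367.60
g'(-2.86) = -231.73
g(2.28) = 53.69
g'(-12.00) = -15651.59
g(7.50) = 6528.13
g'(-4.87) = -1090.21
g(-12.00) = 47412.85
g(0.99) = 8.56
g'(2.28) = 87.44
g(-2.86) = 181.33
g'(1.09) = 6.97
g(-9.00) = 15198.01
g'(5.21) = 1159.71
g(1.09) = 9.14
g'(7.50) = 3537.68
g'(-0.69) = -5.04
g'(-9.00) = -6665.84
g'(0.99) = 4.76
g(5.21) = 1479.23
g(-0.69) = 9.49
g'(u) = 8.8*u^3 - 3.09*u^2 - 0.04*u - 0.71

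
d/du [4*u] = 4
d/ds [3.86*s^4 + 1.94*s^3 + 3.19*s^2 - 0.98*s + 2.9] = 15.44*s^3 + 5.82*s^2 + 6.38*s - 0.98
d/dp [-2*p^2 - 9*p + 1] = -4*p - 9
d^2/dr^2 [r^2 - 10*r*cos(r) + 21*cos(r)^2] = 10*r*cos(r) + 84*sin(r)^2 + 20*sin(r) - 40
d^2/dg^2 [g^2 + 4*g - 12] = 2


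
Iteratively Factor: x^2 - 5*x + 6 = (x - 2)*(x - 3)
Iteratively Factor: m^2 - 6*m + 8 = (m - 2)*(m - 4)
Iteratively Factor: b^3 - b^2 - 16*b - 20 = (b + 2)*(b^2 - 3*b - 10) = (b - 5)*(b + 2)*(b + 2)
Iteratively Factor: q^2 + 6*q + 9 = (q + 3)*(q + 3)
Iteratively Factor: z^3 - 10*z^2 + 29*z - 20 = (z - 5)*(z^2 - 5*z + 4) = (z - 5)*(z - 1)*(z - 4)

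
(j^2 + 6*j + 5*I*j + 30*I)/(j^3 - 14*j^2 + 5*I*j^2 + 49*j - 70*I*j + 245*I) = (j + 6)/(j^2 - 14*j + 49)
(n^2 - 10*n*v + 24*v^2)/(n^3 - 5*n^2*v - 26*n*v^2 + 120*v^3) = 1/(n + 5*v)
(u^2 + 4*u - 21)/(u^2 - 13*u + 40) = (u^2 + 4*u - 21)/(u^2 - 13*u + 40)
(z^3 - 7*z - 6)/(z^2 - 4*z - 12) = (z^2 - 2*z - 3)/(z - 6)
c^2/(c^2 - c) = c/(c - 1)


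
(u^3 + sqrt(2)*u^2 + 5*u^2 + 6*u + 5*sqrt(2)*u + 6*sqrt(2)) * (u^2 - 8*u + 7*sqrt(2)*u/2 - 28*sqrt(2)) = u^5 - 3*u^4 + 9*sqrt(2)*u^4/2 - 27*u^3 - 27*sqrt(2)*u^3/2 - 153*sqrt(2)*u^2 - 69*u^2 - 216*sqrt(2)*u - 238*u - 336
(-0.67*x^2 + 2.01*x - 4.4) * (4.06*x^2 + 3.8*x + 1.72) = -2.7202*x^4 + 5.6146*x^3 - 11.3784*x^2 - 13.2628*x - 7.568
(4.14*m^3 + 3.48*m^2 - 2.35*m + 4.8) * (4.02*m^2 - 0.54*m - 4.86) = 16.6428*m^5 + 11.754*m^4 - 31.4466*m^3 + 3.6522*m^2 + 8.829*m - 23.328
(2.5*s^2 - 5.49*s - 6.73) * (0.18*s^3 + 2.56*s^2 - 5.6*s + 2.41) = 0.45*s^5 + 5.4118*s^4 - 29.2658*s^3 + 19.5402*s^2 + 24.4571*s - 16.2193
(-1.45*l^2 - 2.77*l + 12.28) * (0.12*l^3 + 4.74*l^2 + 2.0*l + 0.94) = -0.174*l^5 - 7.2054*l^4 - 14.5562*l^3 + 51.3042*l^2 + 21.9562*l + 11.5432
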